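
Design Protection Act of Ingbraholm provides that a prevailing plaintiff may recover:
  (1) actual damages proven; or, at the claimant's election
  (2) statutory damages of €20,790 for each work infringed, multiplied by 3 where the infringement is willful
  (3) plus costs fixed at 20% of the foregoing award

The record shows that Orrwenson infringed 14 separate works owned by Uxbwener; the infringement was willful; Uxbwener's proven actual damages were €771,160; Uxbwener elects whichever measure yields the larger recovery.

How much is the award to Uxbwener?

€1,047,816

Statutory damages: 14 × €20,790 = €291,060
Trebled: 3 × €291,060 = €873,180
Greater of actual damages (€771,160) or enhanced statutory damages (€873,180): €873,180
Costs: 20% of €873,180 = €174,636
Award plus costs: €873,180 + €174,636 = €1,047,816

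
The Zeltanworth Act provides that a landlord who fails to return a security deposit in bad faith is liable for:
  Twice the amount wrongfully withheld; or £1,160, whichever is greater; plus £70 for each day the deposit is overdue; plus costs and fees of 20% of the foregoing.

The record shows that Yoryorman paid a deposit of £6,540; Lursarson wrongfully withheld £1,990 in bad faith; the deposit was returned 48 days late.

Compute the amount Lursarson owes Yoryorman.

Doubled: 2 × £1,990 = £3,980
Minimum £1,160: £3,980 meets the minimum, no increase.
Late-return penalty: 48 × £70 = £3,360
Damages plus late penalty: £3,980 + £3,360 = £7,340
Costs and fees: 20% of £7,340 = £1,468
Total recovery: £7,340 + £1,468 = £8,808

£8,808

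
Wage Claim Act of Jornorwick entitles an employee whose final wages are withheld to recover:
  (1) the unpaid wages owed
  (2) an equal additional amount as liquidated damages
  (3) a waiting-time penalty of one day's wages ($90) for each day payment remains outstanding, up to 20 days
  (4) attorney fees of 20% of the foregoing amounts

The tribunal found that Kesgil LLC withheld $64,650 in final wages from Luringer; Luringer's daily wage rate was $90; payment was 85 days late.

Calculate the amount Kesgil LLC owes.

Liquidated damages (equal amount): $64,650
Penalty days: min(85, 20) = 20
Waiting-time penalty: 20 × $90 = $1,800
Subtotal: $64,650 + $64,650 + $1,800 = $131,100
Attorney fees: 20% of $131,100 = $26,220
Total award: $131,100 + $26,220 = $157,320

$157,320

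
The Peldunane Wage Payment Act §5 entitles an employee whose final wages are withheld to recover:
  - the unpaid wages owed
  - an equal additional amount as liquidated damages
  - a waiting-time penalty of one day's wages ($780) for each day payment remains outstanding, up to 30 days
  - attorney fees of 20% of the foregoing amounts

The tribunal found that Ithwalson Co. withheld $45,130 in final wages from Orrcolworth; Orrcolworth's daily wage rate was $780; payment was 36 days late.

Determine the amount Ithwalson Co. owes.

$136,392

Liquidated damages (equal amount): $45,130
Penalty days: min(36, 30) = 30
Waiting-time penalty: 30 × $780 = $23,400
Subtotal: $45,130 + $45,130 + $23,400 = $113,660
Attorney fees: 20% of $113,660 = $22,732
Total award: $113,660 + $22,732 = $136,392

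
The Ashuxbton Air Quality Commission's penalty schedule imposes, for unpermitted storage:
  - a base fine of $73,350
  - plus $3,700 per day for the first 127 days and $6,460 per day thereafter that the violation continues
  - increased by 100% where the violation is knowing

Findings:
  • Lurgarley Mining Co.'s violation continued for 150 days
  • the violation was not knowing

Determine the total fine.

First 127 days: 127 × $3,700 = $469,900
Remaining days: (150 − 127) × $6,460 = $148,580
Per-day component: $469,900 + $148,580 = $618,480
Base plus per-day: $73,350 + $618,480 = $691,830
The violation was not knowing: no 100% increase.

$691,830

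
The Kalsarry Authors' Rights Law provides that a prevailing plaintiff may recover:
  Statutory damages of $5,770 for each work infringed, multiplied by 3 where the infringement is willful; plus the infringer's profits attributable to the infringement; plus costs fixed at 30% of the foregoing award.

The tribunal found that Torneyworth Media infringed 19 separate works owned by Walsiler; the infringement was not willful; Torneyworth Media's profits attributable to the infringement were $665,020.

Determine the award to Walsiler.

$1,007,045

Statutory damages: 19 × $5,770 = $109,630
Infringement not willful: no ×3 enhancement.
Combined award: $109,630 + $665,020 = $774,650
Costs: 30% of $774,650 = $232,395
Award plus costs: $774,650 + $232,395 = $1,007,045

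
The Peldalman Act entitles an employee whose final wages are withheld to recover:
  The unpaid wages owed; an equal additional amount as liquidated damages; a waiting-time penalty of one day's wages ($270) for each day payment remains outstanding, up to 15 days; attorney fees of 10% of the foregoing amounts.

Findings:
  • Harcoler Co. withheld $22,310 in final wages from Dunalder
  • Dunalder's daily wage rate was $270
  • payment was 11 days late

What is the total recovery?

$52,349

Liquidated damages (equal amount): $22,310
Penalty days: min(11, 15) = 11
Waiting-time penalty: 11 × $270 = $2,970
Subtotal: $22,310 + $22,310 + $2,970 = $47,590
Attorney fees: 10% of $47,590 = $4,759
Total award: $47,590 + $4,759 = $52,349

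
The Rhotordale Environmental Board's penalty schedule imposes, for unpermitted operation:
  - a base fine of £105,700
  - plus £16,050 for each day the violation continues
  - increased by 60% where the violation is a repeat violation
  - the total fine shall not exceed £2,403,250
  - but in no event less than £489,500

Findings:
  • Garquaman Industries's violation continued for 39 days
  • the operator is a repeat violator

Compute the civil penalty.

£1,170,640

Per-day component: 39 × £16,050 = £625,950
Base plus per-day: £105,700 + £625,950 = £731,650
Enhancement: 60% of £731,650 = £438,990
Enhanced fine: £731,650 + £438,990 = £1,170,640
Cap at £2,403,250: £1,170,640 is within the cap, no reduction.
Minimum £489,500: £1,170,640 meets the minimum, no increase.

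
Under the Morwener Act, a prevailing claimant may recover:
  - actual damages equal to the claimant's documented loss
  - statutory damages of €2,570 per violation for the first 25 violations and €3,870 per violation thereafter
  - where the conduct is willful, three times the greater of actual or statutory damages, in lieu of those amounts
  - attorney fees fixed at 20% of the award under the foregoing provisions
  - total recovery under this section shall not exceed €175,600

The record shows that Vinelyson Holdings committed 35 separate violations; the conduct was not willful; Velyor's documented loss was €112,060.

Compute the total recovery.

First 25 violations: 25 × €2,570 = €64,250
Remaining violations: (35 − 25) × €3,870 = €38,700
Statutory damages: €64,250 + €38,700 = €102,950
Conduct not willful: the in-lieu enhancement does not apply.
Actual plus statutory damages: €112,060 + €102,950 = €215,010
Attorney fees: 20% of €215,010 = €43,002
Total before cap: €215,010 + €43,002 = €258,012
Cap at €175,600: €258,012 exceeds the cap → €175,600

€175,600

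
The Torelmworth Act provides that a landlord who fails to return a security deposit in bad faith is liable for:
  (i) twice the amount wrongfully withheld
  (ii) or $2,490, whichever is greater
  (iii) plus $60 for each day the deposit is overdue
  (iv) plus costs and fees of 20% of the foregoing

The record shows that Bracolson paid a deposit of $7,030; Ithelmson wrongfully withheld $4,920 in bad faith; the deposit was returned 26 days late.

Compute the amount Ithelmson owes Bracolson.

Doubled: 2 × $4,920 = $9,840
Minimum $2,490: $9,840 meets the minimum, no increase.
Late-return penalty: 26 × $60 = $1,560
Damages plus late penalty: $9,840 + $1,560 = $11,400
Costs and fees: 20% of $11,400 = $2,280
Total recovery: $11,400 + $2,280 = $13,680

$13,680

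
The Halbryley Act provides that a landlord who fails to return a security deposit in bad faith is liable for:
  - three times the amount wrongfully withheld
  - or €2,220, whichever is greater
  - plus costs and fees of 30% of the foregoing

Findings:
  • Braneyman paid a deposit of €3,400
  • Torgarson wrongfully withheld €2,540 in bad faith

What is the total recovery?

€9,906

Trebled: 3 × €2,540 = €7,620
Minimum €2,220: €7,620 meets the minimum, no increase.
Costs and fees: 30% of €7,620 = €2,286
Total recovery: €7,620 + €2,286 = €9,906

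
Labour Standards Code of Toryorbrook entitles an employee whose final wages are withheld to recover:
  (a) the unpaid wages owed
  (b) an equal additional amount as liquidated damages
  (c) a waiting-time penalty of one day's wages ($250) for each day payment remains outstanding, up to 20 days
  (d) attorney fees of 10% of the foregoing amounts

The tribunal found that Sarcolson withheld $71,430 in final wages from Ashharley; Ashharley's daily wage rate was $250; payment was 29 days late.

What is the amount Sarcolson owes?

Liquidated damages (equal amount): $71,430
Penalty days: min(29, 20) = 20
Waiting-time penalty: 20 × $250 = $5,000
Subtotal: $71,430 + $71,430 + $5,000 = $147,860
Attorney fees: 10% of $147,860 = $14,786
Total award: $147,860 + $14,786 = $162,646

$162,646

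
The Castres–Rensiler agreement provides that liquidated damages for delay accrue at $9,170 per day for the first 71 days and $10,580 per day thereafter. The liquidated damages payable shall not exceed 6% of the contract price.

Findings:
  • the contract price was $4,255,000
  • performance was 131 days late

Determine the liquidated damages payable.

First 71 days: 71 × $9,170 = $651,070
Remaining days: (131 − 71) × $10,580 = $634,800
Accrued per-day damages: $651,070 + $634,800 = $1,285,870
Cap: 6% of $4,255,000 = $255,300
Cap at $255,300: $1,285,870 exceeds the cap → $255,300

$255,300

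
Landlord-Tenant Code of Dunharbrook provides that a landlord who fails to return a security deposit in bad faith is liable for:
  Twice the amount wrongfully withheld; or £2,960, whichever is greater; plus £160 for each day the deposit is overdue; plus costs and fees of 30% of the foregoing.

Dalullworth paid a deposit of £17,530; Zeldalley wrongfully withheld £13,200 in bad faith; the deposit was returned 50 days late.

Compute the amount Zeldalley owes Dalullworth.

Doubled: 2 × £13,200 = £26,400
Minimum £2,960: £26,400 meets the minimum, no increase.
Late-return penalty: 50 × £160 = £8,000
Damages plus late penalty: £26,400 + £8,000 = £34,400
Costs and fees: 30% of £34,400 = £10,320
Total recovery: £34,400 + £10,320 = £44,720

£44,720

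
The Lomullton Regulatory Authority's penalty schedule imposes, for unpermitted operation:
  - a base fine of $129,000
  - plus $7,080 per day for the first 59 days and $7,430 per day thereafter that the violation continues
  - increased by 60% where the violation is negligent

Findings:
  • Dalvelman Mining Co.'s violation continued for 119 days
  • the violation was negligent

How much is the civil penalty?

$1,588,032

First 59 days: 59 × $7,080 = $417,720
Remaining days: (119 − 59) × $7,430 = $445,800
Per-day component: $417,720 + $445,800 = $863,520
Base plus per-day: $129,000 + $863,520 = $992,520
Enhancement: 60% of $992,520 = $595,512
Enhanced fine: $992,520 + $595,512 = $1,588,032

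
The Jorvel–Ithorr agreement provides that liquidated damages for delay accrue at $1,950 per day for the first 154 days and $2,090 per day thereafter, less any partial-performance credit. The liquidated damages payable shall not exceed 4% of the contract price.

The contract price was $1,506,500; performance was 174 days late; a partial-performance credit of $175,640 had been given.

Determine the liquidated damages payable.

$60,260

First 154 days: 154 × $1,950 = $300,300
Remaining days: (174 − 154) × $2,090 = $41,800
Accrued per-day damages: $300,300 + $41,800 = $342,100
Less partial-performance credit: $342,100 − $175,640 = $166,460
Cap: 4% of $1,506,500 = $60,260
Cap at $60,260: $166,460 exceeds the cap → $60,260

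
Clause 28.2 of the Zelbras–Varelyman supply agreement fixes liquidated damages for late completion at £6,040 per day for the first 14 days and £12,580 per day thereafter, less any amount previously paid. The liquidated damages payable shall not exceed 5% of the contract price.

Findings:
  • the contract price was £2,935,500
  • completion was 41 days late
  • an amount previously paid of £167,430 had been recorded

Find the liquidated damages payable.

£146,775

First 14 days: 14 × £6,040 = £84,560
Remaining days: (41 − 14) × £12,580 = £339,660
Accrued per-day damages: £84,560 + £339,660 = £424,220
Less amount previously paid: £424,220 − £167,430 = £256,790
Cap: 5% of £2,935,500 = £146,775
Cap at £146,775: £256,790 exceeds the cap → £146,775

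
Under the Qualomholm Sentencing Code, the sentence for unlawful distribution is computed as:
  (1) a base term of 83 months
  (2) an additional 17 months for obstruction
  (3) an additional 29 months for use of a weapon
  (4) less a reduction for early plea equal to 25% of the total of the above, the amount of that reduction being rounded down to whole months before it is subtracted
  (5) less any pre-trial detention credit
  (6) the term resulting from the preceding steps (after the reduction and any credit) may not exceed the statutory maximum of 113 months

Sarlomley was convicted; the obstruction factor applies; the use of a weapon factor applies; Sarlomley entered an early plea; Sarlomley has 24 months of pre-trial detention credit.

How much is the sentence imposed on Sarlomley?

73 months

Obstruction enhancement: +17 months
Use of a weapon enhancement: +29 months
Adjusted term: 83 months + 17 months + 29 months = 129 months
Early plea reduction: 25% of 129 months = 32 months (rounded down)
After reduction: 129 − 32 = 97 months
Less pre-trial detention credit: 97 months − 24 months = 73 months
Cap at 113 months: 73 months is within the cap, no reduction.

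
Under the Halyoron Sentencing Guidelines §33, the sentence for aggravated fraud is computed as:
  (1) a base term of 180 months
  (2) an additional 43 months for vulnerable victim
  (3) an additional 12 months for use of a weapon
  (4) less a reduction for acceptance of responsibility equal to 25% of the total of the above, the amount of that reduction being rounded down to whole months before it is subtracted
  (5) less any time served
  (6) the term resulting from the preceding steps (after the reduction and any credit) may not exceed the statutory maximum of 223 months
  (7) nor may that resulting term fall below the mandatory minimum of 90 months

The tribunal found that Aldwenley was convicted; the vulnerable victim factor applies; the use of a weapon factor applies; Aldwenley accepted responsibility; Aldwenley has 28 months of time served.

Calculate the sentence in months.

Vulnerable victim enhancement: +43 months
Use of a weapon enhancement: +12 months
Adjusted term: 180 months + 43 months + 12 months = 235 months
Acceptance of responsibility reduction: 25% of 235 months = 58 months (rounded down)
After reduction: 235 − 58 = 177 months
Less time served: 177 months − 28 months = 149 months
Cap at 223 months: 149 months is within the cap, no reduction.
Minimum 90 months: 149 months meets the minimum, no increase.

Sentence: 149 months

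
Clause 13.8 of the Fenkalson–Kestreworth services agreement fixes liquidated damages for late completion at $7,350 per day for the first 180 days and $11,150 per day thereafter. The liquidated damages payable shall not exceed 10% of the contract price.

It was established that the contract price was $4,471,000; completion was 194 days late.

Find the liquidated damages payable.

First 180 days: 180 × $7,350 = $1,323,000
Remaining days: (194 − 180) × $11,150 = $156,100
Accrued per-day damages: $1,323,000 + $156,100 = $1,479,100
Cap: 10% of $4,471,000 = $447,100
Cap at $447,100: $1,479,100 exceeds the cap → $447,100

$447,100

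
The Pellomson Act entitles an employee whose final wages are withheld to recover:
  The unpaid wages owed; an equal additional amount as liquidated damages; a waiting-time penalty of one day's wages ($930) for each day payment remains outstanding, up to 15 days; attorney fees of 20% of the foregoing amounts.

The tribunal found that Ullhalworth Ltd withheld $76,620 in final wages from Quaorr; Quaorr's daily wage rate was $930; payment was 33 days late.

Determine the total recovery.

Liquidated damages (equal amount): $76,620
Penalty days: min(33, 15) = 15
Waiting-time penalty: 15 × $930 = $13,950
Subtotal: $76,620 + $76,620 + $13,950 = $167,190
Attorney fees: 20% of $167,190 = $33,438
Total award: $167,190 + $33,438 = $200,628

$200,628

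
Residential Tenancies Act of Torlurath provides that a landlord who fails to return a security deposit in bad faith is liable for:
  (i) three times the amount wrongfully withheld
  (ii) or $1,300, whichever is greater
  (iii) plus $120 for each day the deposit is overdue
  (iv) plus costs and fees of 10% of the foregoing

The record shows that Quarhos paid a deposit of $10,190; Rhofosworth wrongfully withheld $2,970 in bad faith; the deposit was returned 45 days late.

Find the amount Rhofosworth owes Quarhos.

Trebled: 3 × $2,970 = $8,910
Minimum $1,300: $8,910 meets the minimum, no increase.
Late-return penalty: 45 × $120 = $5,400
Damages plus late penalty: $8,910 + $5,400 = $14,310
Costs and fees: 10% of $14,310 = $1,431
Total recovery: $14,310 + $1,431 = $15,741

$15,741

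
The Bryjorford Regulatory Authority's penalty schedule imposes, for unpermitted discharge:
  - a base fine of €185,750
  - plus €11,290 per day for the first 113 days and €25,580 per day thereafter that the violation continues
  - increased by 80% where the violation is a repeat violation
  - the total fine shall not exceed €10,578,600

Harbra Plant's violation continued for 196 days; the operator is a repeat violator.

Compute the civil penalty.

€6,452,388

First 113 days: 113 × €11,290 = €1,275,770
Remaining days: (196 − 113) × €25,580 = €2,123,140
Per-day component: €1,275,770 + €2,123,140 = €3,398,910
Base plus per-day: €185,750 + €3,398,910 = €3,584,660
Enhancement: 80% of €3,584,660 = €2,867,728
Enhanced fine: €3,584,660 + €2,867,728 = €6,452,388
Cap at €10,578,600: €6,452,388 is within the cap, no reduction.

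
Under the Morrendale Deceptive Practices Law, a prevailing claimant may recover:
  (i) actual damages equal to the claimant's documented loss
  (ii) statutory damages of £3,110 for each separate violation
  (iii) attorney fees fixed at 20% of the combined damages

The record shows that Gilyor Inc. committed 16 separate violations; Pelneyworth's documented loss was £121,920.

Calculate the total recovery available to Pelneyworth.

£206,016

Statutory damages: 16 × £3,110 = £49,760
Combined damages: £121,920 + £49,760 = £171,680
Attorney fees: 20% of £171,680 = £34,336
Total recovery: £171,680 + £34,336 = £206,016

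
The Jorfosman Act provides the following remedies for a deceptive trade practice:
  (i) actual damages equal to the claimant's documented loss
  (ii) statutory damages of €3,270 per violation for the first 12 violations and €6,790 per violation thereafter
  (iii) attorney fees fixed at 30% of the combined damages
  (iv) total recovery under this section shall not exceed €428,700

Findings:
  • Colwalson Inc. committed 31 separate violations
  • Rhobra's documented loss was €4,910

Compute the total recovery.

First 12 violations: 12 × €3,270 = €39,240
Remaining violations: (31 − 12) × €6,790 = €129,010
Statutory damages: €39,240 + €129,010 = €168,250
Combined damages: €4,910 + €168,250 = €173,160
Attorney fees: 30% of €173,160 = €51,948
Total before cap: €173,160 + €51,948 = €225,108
Cap at €428,700: €225,108 is within the cap, no reduction.

€225,108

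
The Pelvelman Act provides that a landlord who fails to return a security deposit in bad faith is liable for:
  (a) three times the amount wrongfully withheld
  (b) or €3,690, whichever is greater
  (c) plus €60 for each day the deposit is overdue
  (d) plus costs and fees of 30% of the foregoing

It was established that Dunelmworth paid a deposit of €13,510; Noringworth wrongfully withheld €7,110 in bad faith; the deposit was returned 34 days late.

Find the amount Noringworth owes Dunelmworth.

Trebled: 3 × €7,110 = €21,330
Minimum €3,690: €21,330 meets the minimum, no increase.
Late-return penalty: 34 × €60 = €2,040
Damages plus late penalty: €21,330 + €2,040 = €23,370
Costs and fees: 30% of €23,370 = €7,011
Total recovery: €23,370 + €7,011 = €30,381

Recovery: €30,381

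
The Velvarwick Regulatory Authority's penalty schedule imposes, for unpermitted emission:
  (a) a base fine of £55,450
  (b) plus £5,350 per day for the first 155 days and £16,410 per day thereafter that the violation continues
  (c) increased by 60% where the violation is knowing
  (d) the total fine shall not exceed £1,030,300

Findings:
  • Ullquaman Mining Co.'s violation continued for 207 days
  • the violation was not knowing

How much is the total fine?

£1,030,300

First 155 days: 155 × £5,350 = £829,250
Remaining days: (207 − 155) × £16,410 = £853,320
Per-day component: £829,250 + £853,320 = £1,682,570
Base plus per-day: £55,450 + £1,682,570 = £1,738,020
The violation was not knowing: no 60% increase.
Cap at £1,030,300: £1,738,020 exceeds the cap → £1,030,300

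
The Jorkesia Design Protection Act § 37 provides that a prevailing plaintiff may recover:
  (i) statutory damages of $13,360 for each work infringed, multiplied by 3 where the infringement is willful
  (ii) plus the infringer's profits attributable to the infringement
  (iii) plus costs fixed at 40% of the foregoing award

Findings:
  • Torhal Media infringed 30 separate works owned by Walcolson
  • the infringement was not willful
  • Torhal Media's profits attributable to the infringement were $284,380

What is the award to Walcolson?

$959,252

Statutory damages: 30 × $13,360 = $400,800
Infringement not willful: no ×3 enhancement.
Combined award: $400,800 + $284,380 = $685,180
Costs: 40% of $685,180 = $274,072
Award plus costs: $685,180 + $274,072 = $959,252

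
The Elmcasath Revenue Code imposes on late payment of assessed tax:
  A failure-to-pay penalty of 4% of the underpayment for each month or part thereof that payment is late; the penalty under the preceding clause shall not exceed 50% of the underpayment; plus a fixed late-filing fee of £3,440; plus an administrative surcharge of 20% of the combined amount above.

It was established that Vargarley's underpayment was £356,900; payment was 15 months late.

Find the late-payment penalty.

£218,268

Accrued rate: 4% × 15 = 60%, capped at 50% → 50%
Failure-to-pay penalty: 50% of £356,900 = £178,450
Penalty before surcharge: £178,450 + £3,440 = £181,890
Administrative surcharge: 20% of £181,890 = £36,378
Total penalty: £181,890 + £36,378 = £218,268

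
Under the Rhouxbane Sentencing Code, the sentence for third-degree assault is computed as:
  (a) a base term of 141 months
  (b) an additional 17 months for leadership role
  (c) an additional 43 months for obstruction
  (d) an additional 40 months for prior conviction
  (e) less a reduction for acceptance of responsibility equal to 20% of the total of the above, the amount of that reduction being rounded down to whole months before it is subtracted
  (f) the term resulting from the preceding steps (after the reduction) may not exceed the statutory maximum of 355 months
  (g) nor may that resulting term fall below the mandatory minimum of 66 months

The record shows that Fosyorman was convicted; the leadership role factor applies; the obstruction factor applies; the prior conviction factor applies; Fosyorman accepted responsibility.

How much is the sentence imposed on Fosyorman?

193 months

Leadership role enhancement: +17 months
Obstruction enhancement: +43 months
Prior conviction enhancement: +40 months
Adjusted term: 141 months + 17 months + 43 months + 40 months = 241 months
Acceptance of responsibility reduction: 20% of 241 months = 48 months (rounded down)
After reduction: 241 − 48 = 193 months
Cap at 355 months: 193 months is within the cap, no reduction.
Minimum 66 months: 193 months meets the minimum, no increase.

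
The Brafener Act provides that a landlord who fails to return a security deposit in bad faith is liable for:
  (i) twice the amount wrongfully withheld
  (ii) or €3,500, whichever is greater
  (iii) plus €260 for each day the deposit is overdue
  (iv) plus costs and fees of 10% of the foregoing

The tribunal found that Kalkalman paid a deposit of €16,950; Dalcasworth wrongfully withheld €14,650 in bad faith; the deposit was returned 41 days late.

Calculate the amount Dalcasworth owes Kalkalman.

Doubled: 2 × €14,650 = €29,300
Minimum €3,500: €29,300 meets the minimum, no increase.
Late-return penalty: 41 × €260 = €10,660
Damages plus late penalty: €29,300 + €10,660 = €39,960
Costs and fees: 10% of €39,960 = €3,996
Total recovery: €39,960 + €3,996 = €43,956

€43,956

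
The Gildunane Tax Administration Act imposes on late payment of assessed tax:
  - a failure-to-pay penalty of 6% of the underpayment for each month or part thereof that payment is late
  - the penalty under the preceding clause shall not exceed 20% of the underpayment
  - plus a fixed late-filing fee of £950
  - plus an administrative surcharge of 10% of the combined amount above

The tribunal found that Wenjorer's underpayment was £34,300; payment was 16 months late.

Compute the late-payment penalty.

£8,591

Accrued rate: 6% × 16 = 96%, capped at 20% → 20%
Failure-to-pay penalty: 20% of £34,300 = £6,860
Penalty before surcharge: £6,860 + £950 = £7,810
Administrative surcharge: 10% of £7,810 = £781
Total penalty: £7,810 + £781 = £8,591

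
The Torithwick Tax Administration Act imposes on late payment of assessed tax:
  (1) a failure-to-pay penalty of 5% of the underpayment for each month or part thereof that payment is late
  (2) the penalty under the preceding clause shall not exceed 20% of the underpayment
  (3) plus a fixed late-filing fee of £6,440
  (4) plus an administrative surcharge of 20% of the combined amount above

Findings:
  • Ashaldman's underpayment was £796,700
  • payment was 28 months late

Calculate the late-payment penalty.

Accrued rate: 5% × 28 = 140%, capped at 20% → 20%
Failure-to-pay penalty: 20% of £796,700 = £159,340
Penalty before surcharge: £159,340 + £6,440 = £165,780
Administrative surcharge: 20% of £165,780 = £33,156
Total penalty: £165,780 + £33,156 = £198,936

£198,936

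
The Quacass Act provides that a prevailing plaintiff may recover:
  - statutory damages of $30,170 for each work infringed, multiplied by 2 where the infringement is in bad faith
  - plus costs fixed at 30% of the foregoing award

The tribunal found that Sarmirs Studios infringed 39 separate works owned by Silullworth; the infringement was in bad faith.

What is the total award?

Statutory damages: 39 × $30,170 = $1,176,630
Doubled: 2 × $1,176,630 = $2,353,260
Costs: 30% of $2,353,260 = $705,978
Award plus costs: $2,353,260 + $705,978 = $3,059,238

Award: $3,059,238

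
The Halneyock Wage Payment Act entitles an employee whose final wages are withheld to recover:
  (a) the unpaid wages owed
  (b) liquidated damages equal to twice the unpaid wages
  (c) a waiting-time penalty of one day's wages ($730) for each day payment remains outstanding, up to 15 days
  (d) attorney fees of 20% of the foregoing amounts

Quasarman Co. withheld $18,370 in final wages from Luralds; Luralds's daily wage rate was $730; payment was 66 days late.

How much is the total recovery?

Doubled: 2 × $18,370 = $36,740
Penalty days: min(66, 15) = 15
Waiting-time penalty: 15 × $730 = $10,950
Subtotal: $18,370 + $36,740 + $10,950 = $66,060
Attorney fees: 20% of $66,060 = $13,212
Total award: $66,060 + $13,212 = $79,272

Total award: $79,272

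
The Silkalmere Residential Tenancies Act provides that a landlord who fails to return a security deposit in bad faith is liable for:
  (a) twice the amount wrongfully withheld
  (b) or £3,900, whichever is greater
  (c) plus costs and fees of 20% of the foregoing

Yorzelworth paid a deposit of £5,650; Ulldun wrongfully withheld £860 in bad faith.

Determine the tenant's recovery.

£4,680

Doubled: 2 × £860 = £1,720
Minimum £3,900: £1,720 is below the minimum → £3,900
Costs and fees: 20% of £3,900 = £780
Total recovery: £3,900 + £780 = £4,680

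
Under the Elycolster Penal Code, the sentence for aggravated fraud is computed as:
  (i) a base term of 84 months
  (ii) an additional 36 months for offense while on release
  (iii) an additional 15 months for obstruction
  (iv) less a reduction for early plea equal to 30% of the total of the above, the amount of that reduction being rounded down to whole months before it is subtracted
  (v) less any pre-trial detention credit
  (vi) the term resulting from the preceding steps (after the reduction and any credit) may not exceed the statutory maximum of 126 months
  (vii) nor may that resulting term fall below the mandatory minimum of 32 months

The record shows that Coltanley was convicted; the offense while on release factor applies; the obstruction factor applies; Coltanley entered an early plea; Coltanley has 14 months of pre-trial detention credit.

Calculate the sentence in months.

Sentence: 81 months

Offense while on release enhancement: +36 months
Obstruction enhancement: +15 months
Adjusted term: 84 months + 36 months + 15 months = 135 months
Early plea reduction: 30% of 135 months = 40 months (rounded down)
After reduction: 135 − 40 = 95 months
Less pre-trial detention credit: 95 months − 14 months = 81 months
Cap at 126 months: 81 months is within the cap, no reduction.
Minimum 32 months: 81 months meets the minimum, no increase.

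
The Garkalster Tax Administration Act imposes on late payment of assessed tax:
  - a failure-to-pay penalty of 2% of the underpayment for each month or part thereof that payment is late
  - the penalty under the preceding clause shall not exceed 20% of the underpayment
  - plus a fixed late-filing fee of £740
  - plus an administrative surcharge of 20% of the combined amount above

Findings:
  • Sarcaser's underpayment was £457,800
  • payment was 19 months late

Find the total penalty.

Accrued rate: 2% × 19 = 38%, capped at 20% → 20%
Failure-to-pay penalty: 20% of £457,800 = £91,560
Penalty before surcharge: £91,560 + £740 = £92,300
Administrative surcharge: 20% of £92,300 = £18,460
Total penalty: £92,300 + £18,460 = £110,760

£110,760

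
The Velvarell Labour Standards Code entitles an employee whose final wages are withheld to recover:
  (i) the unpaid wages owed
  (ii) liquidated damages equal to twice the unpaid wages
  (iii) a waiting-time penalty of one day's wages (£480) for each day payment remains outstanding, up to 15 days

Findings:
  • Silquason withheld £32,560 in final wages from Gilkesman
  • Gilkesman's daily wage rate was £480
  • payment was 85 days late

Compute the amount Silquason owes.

Doubled: 2 × £32,560 = £65,120
Penalty days: min(85, 15) = 15
Waiting-time penalty: 15 × £480 = £7,200
Total award: £32,560 + £65,120 + £7,200 = £104,880

£104,880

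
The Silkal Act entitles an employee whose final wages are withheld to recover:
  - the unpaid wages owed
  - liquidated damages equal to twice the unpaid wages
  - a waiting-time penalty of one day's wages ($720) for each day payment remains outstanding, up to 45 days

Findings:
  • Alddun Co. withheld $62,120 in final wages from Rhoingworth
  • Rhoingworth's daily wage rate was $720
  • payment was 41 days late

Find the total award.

Doubled: 2 × $62,120 = $124,240
Penalty days: min(41, 45) = 41
Waiting-time penalty: 41 × $720 = $29,520
Total award: $62,120 + $124,240 + $29,520 = $215,880

$215,880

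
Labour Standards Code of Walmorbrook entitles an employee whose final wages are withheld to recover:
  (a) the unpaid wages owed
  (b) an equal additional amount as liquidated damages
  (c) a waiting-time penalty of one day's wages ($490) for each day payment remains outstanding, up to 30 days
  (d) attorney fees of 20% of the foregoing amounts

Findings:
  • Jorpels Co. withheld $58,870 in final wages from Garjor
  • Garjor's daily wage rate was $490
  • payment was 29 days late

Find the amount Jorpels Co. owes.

Liquidated damages (equal amount): $58,870
Penalty days: min(29, 30) = 29
Waiting-time penalty: 29 × $490 = $14,210
Subtotal: $58,870 + $58,870 + $14,210 = $131,950
Attorney fees: 20% of $131,950 = $26,390
Total award: $131,950 + $26,390 = $158,340

$158,340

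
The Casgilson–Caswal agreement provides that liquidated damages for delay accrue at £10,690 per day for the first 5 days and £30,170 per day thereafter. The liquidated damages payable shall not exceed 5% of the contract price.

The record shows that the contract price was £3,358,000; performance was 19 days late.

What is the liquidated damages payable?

£167,900

First 5 days: 5 × £10,690 = £53,450
Remaining days: (19 − 5) × £30,170 = £422,380
Accrued per-day damages: £53,450 + £422,380 = £475,830
Cap: 5% of £3,358,000 = £167,900
Cap at £167,900: £475,830 exceeds the cap → £167,900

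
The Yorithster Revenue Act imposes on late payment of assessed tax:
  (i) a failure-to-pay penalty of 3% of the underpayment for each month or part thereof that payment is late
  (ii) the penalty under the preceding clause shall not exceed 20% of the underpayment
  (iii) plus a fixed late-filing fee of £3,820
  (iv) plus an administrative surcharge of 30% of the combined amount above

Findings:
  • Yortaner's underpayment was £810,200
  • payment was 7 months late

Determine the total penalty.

Accrued rate: 3% × 7 = 21%, capped at 20% → 20%
Failure-to-pay penalty: 20% of £810,200 = £162,040
Penalty before surcharge: £162,040 + £3,820 = £165,860
Administrative surcharge: 30% of £165,860 = £49,758
Total penalty: £165,860 + £49,758 = £215,618

£215,618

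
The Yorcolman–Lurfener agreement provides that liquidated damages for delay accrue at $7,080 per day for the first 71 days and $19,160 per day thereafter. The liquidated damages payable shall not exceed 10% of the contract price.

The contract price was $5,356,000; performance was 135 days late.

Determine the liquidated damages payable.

First 71 days: 71 × $7,080 = $502,680
Remaining days: (135 − 71) × $19,160 = $1,226,240
Accrued per-day damages: $502,680 + $1,226,240 = $1,728,920
Cap: 10% of $5,356,000 = $535,600
Cap at $535,600: $1,728,920 exceeds the cap → $535,600

$535,600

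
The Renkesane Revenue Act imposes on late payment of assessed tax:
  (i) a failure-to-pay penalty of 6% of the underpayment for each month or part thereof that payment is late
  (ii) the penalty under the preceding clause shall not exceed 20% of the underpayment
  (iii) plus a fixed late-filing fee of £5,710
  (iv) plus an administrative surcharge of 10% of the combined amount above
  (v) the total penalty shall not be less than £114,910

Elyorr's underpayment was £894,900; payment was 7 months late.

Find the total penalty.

Accrued rate: 6% × 7 = 42%, capped at 20% → 20%
Failure-to-pay penalty: 20% of £894,900 = £178,980
Penalty before surcharge: £178,980 + £5,710 = £184,690
Administrative surcharge: 10% of £184,690 = £18,469
Total penalty: £184,690 + £18,469 = £203,159
Minimum £114,910: £203,159 meets the minimum, no increase.

£203,159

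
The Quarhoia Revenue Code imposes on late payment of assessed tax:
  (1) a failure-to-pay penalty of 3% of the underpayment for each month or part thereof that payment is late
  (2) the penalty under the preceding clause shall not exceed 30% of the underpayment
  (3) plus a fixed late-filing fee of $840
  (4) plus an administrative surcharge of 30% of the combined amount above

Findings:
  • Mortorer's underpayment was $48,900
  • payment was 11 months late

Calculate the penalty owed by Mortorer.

Accrued rate: 3% × 11 = 33%, capped at 30% → 30%
Failure-to-pay penalty: 30% of $48,900 = $14,670
Penalty before surcharge: $14,670 + $840 = $15,510
Administrative surcharge: 30% of $15,510 = $4,653
Total penalty: $15,510 + $4,653 = $20,163

Penalty: $20,163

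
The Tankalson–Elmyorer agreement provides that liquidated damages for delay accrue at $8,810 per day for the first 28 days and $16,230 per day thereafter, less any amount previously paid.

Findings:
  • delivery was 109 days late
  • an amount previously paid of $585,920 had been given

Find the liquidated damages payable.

$975,390

First 28 days: 28 × $8,810 = $246,680
Remaining days: (109 − 28) × $16,230 = $1,314,630
Accrued per-day damages: $246,680 + $1,314,630 = $1,561,310
Less amount previously paid: $1,561,310 − $585,920 = $975,390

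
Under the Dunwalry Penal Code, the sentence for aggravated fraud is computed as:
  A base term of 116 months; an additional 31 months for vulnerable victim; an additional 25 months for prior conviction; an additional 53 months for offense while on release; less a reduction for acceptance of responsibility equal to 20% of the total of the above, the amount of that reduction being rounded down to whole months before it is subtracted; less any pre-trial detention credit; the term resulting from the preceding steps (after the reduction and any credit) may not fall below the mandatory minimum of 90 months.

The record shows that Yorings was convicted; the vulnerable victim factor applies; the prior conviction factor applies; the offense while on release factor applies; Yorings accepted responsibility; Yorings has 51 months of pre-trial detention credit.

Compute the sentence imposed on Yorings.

Vulnerable victim enhancement: +31 months
Prior conviction enhancement: +25 months
Offense while on release enhancement: +53 months
Adjusted term: 116 months + 31 months + 25 months + 53 months = 225 months
Acceptance of responsibility reduction: 20% of 225 months = 45 months (rounded down)
After reduction: 225 − 45 = 180 months
Less pre-trial detention credit: 180 months − 51 months = 129 months
Minimum 90 months: 129 months meets the minimum, no increase.

Sentence: 129 months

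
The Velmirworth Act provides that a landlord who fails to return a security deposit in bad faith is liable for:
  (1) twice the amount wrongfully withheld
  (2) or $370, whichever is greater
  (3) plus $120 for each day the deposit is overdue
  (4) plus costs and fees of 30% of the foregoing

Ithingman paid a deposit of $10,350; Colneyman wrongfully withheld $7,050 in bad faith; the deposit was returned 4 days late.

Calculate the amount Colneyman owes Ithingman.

Doubled: 2 × $7,050 = $14,100
Minimum $370: $14,100 meets the minimum, no increase.
Late-return penalty: 4 × $120 = $480
Damages plus late penalty: $14,100 + $480 = $14,580
Costs and fees: 30% of $14,580 = $4,374
Total recovery: $14,580 + $4,374 = $18,954

Recovery: $18,954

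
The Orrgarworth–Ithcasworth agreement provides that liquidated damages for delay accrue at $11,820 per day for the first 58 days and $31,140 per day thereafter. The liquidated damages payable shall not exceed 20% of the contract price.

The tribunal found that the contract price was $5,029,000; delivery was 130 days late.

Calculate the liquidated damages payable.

$1,005,800

First 58 days: 58 × $11,820 = $685,560
Remaining days: (130 − 58) × $31,140 = $2,242,080
Accrued per-day damages: $685,560 + $2,242,080 = $2,927,640
Cap: 20% of $5,029,000 = $1,005,800
Cap at $1,005,800: $2,927,640 exceeds the cap → $1,005,800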